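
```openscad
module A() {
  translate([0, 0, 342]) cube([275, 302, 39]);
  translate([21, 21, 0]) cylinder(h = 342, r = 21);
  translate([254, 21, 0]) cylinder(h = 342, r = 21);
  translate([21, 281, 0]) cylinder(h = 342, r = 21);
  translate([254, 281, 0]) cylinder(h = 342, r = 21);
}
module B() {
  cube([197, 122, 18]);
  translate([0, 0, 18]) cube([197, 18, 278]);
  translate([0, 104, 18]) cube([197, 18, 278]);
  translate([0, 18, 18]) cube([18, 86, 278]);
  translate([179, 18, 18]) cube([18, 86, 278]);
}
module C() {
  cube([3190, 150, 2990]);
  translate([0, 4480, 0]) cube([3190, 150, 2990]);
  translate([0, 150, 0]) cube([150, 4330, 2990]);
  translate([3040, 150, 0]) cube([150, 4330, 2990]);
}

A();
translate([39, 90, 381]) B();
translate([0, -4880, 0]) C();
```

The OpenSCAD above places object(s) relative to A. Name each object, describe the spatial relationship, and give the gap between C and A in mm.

The house frame's nearest face is 250 mm from the stool's −y face.

A is a stool. B is an open box. C is a house frame. The open box is on top of the stool, centred. The house frame is on the floor beside the stool on its −y side. The gap between the house frame and the stool is 250 mm.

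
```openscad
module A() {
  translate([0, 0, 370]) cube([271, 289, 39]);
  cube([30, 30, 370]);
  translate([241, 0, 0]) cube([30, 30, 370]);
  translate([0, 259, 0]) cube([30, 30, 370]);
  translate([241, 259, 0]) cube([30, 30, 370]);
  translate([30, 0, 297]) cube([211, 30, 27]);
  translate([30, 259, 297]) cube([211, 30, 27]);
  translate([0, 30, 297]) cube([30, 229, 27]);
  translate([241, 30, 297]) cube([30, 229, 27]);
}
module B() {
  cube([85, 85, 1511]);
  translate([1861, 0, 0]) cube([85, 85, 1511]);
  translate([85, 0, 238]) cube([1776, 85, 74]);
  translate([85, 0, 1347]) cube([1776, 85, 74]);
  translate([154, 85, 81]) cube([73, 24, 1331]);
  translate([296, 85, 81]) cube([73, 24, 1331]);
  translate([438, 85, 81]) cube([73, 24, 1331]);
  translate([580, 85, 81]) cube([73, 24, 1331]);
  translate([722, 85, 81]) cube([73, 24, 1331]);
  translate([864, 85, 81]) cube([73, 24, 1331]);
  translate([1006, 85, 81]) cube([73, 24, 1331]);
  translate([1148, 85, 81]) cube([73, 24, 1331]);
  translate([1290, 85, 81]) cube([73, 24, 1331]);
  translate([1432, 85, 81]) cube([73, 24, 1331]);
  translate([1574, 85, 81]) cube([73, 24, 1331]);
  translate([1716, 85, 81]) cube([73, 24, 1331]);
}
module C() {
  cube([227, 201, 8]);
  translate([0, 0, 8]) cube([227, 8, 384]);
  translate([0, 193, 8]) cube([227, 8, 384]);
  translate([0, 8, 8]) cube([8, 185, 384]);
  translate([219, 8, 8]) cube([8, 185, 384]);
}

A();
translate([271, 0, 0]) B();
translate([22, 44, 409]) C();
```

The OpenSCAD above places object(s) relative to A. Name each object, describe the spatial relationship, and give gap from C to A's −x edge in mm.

The open box's min-x is at 22; the stool's min-x is 0; gap = 22 mm.

A is a stool. B is a fence section. C is an open box. The fence section is against the stool's +x side, with their −y faces flush. The open box is on top of the stool, centred. The gap from the open box to the stool's −x edge is 22 mm.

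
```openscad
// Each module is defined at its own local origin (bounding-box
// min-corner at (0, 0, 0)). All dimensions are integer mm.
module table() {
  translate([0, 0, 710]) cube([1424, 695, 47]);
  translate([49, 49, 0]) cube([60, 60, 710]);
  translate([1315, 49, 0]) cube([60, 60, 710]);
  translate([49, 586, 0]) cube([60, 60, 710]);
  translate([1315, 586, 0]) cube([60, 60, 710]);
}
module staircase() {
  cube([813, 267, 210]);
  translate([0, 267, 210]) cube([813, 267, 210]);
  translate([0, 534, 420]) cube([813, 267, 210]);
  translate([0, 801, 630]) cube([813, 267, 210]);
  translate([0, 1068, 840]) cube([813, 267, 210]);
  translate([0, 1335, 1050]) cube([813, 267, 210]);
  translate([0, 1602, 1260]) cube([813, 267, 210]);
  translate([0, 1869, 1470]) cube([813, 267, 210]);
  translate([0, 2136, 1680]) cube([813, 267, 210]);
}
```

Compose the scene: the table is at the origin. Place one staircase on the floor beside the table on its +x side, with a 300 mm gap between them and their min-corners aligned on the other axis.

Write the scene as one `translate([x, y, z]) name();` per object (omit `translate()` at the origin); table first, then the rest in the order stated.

table();
translate([1724, 0, 0]) staircase();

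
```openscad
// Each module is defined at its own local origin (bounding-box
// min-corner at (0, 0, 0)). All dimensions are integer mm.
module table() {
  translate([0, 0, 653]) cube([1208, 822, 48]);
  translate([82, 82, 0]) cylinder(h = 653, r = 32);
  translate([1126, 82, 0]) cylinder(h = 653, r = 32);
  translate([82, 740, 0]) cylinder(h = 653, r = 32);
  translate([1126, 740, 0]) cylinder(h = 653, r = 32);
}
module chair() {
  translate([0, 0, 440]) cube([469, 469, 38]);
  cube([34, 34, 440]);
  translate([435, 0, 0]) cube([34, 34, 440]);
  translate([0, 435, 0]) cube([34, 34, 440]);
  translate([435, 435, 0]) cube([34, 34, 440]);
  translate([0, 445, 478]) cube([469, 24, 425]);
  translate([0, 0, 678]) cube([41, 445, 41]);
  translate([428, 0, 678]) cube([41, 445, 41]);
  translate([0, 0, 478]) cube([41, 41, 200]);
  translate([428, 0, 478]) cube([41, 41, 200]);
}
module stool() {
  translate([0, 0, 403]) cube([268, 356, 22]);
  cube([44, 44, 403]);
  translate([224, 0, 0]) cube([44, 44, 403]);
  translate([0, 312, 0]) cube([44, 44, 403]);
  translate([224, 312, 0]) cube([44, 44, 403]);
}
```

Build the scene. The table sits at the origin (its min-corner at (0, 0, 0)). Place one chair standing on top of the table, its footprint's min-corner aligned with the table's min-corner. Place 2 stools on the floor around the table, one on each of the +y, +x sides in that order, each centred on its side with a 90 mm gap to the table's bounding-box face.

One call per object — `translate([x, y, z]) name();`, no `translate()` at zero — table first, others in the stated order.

table();
translate([0, 0, 701]) chair();
translate([470, 912, 0]) stool();
translate([1298, 233, 0]) stool();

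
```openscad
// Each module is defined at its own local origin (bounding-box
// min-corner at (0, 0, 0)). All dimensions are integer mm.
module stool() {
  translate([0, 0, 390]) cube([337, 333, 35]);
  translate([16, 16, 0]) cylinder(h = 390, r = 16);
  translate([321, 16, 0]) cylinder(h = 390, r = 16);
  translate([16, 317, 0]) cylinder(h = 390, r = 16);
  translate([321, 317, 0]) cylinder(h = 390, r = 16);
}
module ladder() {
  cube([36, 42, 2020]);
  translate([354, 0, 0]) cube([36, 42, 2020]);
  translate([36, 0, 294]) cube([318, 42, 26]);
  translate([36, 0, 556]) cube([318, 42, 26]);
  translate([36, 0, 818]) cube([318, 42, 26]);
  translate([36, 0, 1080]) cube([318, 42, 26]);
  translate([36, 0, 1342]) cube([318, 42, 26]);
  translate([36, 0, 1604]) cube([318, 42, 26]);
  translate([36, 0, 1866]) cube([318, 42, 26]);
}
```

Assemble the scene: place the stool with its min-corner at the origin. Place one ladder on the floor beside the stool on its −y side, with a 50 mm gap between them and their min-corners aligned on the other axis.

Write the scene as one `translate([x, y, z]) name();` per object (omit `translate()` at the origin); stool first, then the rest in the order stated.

stool();
translate([0, -92, 0]) ladder();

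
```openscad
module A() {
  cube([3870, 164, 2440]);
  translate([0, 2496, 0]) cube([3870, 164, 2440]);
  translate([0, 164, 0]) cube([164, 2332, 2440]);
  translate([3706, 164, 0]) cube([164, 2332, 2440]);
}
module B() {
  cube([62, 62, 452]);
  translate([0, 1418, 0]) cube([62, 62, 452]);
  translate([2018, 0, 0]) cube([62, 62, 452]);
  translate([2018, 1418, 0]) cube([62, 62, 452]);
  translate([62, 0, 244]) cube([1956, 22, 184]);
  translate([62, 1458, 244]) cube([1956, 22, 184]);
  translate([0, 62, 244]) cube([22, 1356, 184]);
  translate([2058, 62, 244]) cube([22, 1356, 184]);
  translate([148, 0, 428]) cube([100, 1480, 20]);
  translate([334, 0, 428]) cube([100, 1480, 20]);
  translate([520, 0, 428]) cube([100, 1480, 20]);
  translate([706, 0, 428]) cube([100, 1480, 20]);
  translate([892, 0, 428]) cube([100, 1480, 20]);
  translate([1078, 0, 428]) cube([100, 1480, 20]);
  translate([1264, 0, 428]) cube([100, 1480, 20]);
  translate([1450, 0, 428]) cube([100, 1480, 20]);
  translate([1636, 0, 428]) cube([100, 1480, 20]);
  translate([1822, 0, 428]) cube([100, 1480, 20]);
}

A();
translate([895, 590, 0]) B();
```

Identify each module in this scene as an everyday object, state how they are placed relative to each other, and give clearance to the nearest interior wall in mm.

A is a house frame. B is a bed frame. The bed frame sits inside the house frame, centred. The clearance to the nearest interior wall is 426 mm.

Clearances: x = 731, y = 426; minimum 426 mm.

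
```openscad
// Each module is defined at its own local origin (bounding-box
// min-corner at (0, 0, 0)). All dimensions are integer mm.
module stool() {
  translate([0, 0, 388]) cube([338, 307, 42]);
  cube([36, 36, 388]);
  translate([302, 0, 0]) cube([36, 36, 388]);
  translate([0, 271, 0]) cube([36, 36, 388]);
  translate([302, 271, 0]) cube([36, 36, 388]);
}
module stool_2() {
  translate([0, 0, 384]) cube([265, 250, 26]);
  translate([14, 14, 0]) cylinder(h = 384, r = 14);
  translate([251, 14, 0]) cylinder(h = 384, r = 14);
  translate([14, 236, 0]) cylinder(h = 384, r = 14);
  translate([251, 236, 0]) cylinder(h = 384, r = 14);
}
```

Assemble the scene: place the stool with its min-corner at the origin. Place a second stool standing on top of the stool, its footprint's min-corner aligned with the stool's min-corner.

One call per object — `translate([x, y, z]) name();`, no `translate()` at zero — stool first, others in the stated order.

stool();
translate([0, 0, 430]) stool_2();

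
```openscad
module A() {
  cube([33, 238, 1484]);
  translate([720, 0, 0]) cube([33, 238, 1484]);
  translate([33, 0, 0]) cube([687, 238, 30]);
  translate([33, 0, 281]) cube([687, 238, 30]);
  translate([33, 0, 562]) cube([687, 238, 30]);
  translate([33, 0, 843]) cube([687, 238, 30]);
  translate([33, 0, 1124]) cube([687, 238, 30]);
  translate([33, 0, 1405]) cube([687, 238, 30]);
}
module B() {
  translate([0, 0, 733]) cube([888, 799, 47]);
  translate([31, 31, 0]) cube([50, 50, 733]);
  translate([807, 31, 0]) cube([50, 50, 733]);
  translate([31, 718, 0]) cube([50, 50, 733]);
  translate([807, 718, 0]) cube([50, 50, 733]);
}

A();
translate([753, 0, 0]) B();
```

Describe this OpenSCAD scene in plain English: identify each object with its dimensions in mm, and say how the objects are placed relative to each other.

A is a bookshelf 753 mm wide overall, 238 mm deep and 1484 mm tall. The two sides are 33 mm thick vertical panels. 6 horizontal shelves of 30 mm thickness span between the inner faces of the sides; the lowest shelf sits on the floor and shelves are stacked with a clear vertical gap of 251 mm between each pair.

B is a rectangular dining table. The top is 888×799×47 mm with its upper surface at z = 780 mm. It stands on four 50×50 mm square legs, each inset 31 mm from the nearest pair of top edges, running from the floor to the underside of the top.

The table is against the bookshelf's +x side, with their −y faces flush.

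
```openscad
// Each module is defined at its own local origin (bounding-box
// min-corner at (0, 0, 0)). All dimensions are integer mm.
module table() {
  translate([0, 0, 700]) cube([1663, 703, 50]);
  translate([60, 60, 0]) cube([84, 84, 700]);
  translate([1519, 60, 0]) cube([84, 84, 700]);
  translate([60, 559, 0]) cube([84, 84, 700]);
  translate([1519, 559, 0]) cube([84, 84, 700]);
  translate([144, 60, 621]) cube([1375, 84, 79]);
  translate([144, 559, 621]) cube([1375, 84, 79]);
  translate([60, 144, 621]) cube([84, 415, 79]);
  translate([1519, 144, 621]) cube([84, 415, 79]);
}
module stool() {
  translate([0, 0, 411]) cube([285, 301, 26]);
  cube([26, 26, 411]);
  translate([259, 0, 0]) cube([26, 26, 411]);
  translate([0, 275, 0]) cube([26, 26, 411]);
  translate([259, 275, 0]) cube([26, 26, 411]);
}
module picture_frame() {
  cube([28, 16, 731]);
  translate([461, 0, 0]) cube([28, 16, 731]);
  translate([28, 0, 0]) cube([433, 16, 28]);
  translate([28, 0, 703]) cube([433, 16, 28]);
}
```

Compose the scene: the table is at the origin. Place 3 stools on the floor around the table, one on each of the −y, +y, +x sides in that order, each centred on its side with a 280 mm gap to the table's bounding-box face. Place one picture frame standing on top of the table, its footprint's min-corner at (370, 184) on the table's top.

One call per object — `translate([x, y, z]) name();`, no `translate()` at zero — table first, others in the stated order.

table();
translate([689, -581, 0]) stool();
translate([689, 983, 0]) stool();
translate([1943, 201, 0]) stool();
translate([370, 184, 750]) picture_frame();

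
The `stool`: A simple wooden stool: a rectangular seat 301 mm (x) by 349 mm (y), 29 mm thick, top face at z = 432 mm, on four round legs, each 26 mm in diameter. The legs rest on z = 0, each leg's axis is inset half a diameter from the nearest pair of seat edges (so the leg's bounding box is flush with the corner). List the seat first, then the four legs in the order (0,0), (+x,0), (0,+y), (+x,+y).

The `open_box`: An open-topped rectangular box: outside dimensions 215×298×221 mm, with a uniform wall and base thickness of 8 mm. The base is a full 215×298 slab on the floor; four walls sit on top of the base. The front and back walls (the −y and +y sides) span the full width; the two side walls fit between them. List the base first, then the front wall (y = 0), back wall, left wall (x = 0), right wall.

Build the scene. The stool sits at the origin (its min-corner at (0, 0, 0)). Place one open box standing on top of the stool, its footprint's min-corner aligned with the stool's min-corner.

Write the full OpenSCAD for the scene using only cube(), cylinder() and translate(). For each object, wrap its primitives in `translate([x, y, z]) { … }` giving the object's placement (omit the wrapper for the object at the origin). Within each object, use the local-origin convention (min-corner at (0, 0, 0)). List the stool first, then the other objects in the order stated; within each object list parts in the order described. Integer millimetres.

translate([0, 0, 403]) cube([301, 349, 29]);
translate([13, 13, 0]) cylinder(h = 403, r = 13);
translate([288, 13, 0]) cylinder(h = 403, r = 13);
translate([13, 336, 0]) cylinder(h = 403, r = 13);
translate([288, 336, 0]) cylinder(h = 403, r = 13);
translate([0, 0, 432]) {
  cube([215, 298, 8]);
  translate([0, 0, 8]) cube([215, 8, 213]);
  translate([0, 290, 8]) cube([215, 8, 213]);
  translate([0, 8, 8]) cube([8, 282, 213]);
  translate([207, 8, 8]) cube([8, 282, 213]);
}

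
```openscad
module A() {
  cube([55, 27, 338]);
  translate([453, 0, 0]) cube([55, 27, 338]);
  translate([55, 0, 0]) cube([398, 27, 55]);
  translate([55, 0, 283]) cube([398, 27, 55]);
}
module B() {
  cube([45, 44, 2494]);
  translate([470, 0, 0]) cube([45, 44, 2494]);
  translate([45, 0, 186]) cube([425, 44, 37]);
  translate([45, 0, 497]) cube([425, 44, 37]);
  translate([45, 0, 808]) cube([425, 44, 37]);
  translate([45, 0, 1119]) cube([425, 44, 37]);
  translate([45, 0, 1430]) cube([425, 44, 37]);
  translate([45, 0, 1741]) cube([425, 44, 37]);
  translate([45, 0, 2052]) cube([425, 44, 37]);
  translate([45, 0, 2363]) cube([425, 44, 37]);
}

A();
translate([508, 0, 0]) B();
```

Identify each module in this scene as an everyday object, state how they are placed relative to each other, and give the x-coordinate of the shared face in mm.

The picture frame's +x face and the ladder's −x face are both at x = 508 mm.

A is a picture frame. B is a ladder. The ladder is against the picture frame's +x side, with their −y faces flush. The x-coordinate of the shared face is 508 mm.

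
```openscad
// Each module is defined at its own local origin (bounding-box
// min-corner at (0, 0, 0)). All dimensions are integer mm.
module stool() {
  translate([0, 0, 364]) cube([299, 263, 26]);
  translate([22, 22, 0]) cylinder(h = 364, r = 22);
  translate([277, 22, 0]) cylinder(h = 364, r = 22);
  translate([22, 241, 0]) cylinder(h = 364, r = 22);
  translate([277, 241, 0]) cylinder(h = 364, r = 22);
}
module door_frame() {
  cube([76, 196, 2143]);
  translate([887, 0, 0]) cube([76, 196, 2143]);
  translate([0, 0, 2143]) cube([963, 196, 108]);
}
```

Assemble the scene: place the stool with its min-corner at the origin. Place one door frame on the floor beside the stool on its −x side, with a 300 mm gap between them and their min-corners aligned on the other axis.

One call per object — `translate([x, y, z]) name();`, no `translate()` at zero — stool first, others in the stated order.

stool();
translate([-1263, 0, 0]) door_frame();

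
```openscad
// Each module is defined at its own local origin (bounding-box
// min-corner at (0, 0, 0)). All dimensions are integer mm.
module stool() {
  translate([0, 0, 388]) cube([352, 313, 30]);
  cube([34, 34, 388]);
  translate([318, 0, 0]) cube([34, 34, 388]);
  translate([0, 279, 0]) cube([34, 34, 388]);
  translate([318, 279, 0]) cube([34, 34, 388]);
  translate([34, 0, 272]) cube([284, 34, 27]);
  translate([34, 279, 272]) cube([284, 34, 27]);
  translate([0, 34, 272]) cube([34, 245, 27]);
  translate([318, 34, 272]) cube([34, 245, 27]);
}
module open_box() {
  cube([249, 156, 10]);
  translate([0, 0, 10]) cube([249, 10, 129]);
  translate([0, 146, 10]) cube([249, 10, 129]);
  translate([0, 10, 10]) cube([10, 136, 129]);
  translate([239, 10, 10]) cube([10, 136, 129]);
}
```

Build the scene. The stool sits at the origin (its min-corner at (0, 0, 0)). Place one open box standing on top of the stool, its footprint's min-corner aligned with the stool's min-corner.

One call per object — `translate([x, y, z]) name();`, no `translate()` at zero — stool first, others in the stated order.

stool();
translate([0, 0, 418]) open_box();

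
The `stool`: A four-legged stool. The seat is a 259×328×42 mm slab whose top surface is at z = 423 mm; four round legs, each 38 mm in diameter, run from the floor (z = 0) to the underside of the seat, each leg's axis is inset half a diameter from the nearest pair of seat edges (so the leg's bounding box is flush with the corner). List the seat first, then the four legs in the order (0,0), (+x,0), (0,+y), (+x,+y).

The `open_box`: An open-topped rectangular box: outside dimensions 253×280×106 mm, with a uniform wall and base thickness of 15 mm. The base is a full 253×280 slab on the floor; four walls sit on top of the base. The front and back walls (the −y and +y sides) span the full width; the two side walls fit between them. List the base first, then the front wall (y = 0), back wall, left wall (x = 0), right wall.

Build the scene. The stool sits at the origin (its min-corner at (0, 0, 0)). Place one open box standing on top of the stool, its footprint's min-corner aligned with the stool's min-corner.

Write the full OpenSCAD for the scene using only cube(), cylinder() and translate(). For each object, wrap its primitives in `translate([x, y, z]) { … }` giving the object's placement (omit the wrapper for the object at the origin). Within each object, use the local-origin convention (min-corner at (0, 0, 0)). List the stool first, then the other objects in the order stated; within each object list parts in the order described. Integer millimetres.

translate([0, 0, 381]) cube([259, 328, 42]);
translate([19, 19, 0]) cylinder(h = 381, r = 19);
translate([240, 19, 0]) cylinder(h = 381, r = 19);
translate([19, 309, 0]) cylinder(h = 381, r = 19);
translate([240, 309, 0]) cylinder(h = 381, r = 19);
translate([0, 0, 423]) {
  cube([253, 280, 15]);
  translate([0, 0, 15]) cube([253, 15, 91]);
  translate([0, 265, 15]) cube([253, 15, 91]);
  translate([0, 15, 15]) cube([15, 250, 91]);
  translate([238, 15, 15]) cube([15, 250, 91]);
}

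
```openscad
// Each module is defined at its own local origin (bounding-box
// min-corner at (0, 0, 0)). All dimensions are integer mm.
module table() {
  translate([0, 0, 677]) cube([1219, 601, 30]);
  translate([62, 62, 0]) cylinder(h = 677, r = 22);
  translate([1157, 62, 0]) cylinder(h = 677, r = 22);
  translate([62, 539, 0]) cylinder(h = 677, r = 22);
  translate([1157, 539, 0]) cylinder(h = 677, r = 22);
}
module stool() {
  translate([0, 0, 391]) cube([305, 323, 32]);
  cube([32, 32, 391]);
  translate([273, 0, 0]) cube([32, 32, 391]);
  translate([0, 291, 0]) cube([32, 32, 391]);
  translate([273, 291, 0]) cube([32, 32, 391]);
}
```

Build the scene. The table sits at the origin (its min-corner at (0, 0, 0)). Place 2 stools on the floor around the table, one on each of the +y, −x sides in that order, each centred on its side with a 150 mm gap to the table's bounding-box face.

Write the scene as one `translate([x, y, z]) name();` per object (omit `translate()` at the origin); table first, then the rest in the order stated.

table();
translate([457, 751, 0]) stool();
translate([-455, 139, 0]) stool();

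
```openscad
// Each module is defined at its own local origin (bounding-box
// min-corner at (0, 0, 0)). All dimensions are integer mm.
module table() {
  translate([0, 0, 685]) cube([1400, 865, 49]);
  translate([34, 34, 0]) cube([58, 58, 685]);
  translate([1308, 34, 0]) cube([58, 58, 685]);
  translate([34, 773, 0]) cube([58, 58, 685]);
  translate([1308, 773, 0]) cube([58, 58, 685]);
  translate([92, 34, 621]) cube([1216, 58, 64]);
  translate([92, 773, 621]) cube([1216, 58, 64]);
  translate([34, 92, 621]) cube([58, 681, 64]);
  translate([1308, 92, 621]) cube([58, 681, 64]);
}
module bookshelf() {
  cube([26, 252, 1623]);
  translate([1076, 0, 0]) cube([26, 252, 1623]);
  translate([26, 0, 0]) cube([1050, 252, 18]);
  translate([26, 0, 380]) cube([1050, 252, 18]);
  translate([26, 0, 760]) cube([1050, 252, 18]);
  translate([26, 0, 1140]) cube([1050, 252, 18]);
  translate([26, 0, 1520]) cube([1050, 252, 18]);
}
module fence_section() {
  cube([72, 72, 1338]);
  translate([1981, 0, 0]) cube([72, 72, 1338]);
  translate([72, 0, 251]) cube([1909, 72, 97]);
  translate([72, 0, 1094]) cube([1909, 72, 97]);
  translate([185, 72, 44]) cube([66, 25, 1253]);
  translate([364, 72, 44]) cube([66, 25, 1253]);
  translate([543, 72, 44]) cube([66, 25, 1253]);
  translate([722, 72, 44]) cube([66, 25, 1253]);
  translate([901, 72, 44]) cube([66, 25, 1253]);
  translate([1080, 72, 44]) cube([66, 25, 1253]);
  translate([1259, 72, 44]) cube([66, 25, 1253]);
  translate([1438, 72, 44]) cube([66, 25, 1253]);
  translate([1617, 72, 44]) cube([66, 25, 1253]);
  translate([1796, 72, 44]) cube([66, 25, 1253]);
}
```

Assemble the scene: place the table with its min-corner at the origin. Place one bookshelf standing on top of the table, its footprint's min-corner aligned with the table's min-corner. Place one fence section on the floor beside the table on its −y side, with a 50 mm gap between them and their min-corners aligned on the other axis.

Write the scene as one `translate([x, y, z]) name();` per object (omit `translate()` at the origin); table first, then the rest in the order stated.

table();
translate([0, 0, 734]) bookshelf();
translate([0, -147, 0]) fence_section();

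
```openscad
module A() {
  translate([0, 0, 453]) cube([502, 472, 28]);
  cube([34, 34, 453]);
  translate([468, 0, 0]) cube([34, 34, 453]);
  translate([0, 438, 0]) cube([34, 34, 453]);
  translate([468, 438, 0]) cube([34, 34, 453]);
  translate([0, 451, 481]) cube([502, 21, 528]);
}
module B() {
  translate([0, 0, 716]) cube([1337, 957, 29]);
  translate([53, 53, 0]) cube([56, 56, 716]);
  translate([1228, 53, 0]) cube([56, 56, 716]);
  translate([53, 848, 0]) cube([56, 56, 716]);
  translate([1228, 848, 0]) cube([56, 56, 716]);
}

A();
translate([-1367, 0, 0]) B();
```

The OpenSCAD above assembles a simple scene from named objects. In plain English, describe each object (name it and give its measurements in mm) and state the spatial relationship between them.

A is a chair: 502×472 mm seat, 28 mm thick, top at z = 481 mm, on four 34 mm square corner legs flush with the seat edges. A 21 mm thick backrest slab spans the full seat width, extending 528 mm above the seat top, its back face flush with the seat's +y edge.

B is a rectangular dining table. The top is 1337×957×29 mm with its upper surface at z = 745 mm. It stands on four 56×56 mm square legs, each inset 53 mm from the nearest pair of top edges, running from the floor to the underside of the top.

The table is on the floor beside the chair on its −x side.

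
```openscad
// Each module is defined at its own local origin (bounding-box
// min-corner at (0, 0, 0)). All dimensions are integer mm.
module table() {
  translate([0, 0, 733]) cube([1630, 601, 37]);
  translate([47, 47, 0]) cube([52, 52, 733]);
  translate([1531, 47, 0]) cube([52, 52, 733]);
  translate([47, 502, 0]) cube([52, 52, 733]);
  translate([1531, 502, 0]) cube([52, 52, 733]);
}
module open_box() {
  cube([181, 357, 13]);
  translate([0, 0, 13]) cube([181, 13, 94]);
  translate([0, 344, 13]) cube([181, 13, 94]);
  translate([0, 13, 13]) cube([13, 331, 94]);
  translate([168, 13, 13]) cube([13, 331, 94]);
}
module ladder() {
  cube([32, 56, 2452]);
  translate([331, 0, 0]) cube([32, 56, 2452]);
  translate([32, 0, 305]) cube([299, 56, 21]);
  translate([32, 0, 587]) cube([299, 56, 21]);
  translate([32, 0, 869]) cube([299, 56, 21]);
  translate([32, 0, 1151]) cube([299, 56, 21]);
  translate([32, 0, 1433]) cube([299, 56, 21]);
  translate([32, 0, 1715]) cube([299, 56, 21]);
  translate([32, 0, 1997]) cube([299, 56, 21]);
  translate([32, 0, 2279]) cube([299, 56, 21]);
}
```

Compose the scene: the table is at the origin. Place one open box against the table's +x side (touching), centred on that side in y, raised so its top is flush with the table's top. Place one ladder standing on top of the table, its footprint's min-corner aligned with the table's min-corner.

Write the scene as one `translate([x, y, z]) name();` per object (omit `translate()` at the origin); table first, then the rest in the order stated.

table();
translate([1630, 122, 663]) open_box();
translate([0, 0, 770]) ladder();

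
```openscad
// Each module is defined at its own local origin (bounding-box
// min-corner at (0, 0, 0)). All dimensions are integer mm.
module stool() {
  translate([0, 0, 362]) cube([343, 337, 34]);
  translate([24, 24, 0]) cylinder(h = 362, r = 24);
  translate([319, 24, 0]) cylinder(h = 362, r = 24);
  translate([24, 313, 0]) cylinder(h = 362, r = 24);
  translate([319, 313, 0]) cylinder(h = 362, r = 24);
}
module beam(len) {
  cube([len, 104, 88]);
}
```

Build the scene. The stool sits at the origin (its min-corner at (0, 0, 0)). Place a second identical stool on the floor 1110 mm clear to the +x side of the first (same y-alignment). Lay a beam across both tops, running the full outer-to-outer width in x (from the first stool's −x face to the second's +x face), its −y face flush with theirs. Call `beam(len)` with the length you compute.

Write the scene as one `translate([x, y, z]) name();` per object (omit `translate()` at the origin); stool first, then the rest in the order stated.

stool();
translate([1453, 0, 0]) stool();
translate([0, 0, 396]) beam(1796);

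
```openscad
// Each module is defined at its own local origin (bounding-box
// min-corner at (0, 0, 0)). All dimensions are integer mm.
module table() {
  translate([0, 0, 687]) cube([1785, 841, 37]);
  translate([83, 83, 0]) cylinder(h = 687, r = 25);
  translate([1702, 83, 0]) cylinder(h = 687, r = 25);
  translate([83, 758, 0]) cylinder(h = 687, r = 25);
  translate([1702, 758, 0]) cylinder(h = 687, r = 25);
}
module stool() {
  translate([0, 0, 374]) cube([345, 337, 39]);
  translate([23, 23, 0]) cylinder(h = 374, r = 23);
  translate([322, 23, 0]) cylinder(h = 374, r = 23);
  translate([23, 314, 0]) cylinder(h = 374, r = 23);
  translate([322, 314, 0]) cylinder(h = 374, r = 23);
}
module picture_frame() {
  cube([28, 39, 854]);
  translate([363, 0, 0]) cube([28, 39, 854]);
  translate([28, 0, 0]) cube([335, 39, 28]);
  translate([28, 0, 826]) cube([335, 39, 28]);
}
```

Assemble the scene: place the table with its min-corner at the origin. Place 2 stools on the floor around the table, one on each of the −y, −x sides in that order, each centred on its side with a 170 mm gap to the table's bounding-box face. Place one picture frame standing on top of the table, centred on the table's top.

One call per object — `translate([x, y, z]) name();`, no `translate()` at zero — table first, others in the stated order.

table();
translate([720, -507, 0]) stool();
translate([-515, 252, 0]) stool();
translate([697, 401, 724]) picture_frame();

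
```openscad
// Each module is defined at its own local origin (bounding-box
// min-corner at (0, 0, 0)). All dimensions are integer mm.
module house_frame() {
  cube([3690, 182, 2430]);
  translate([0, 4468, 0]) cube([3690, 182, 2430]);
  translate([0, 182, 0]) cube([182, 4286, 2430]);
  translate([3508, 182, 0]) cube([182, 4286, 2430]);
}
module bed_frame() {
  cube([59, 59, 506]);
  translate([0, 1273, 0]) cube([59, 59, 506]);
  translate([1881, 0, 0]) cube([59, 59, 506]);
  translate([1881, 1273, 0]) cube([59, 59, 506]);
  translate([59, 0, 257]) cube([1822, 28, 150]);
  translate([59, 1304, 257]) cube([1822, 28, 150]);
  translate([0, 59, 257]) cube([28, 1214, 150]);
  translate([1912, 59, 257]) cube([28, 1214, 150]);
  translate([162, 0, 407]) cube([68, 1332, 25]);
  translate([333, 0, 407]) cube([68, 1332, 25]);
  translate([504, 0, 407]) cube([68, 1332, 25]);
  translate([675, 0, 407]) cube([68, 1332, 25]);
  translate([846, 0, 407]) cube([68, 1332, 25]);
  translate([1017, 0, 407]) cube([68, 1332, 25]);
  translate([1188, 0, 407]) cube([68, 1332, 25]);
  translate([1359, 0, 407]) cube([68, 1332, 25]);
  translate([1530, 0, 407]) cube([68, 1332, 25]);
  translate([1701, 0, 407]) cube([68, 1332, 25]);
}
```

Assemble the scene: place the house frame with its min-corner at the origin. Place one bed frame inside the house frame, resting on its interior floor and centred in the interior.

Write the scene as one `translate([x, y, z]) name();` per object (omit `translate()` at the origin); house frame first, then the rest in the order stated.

house_frame();
translate([875, 1659, 0]) bed_frame();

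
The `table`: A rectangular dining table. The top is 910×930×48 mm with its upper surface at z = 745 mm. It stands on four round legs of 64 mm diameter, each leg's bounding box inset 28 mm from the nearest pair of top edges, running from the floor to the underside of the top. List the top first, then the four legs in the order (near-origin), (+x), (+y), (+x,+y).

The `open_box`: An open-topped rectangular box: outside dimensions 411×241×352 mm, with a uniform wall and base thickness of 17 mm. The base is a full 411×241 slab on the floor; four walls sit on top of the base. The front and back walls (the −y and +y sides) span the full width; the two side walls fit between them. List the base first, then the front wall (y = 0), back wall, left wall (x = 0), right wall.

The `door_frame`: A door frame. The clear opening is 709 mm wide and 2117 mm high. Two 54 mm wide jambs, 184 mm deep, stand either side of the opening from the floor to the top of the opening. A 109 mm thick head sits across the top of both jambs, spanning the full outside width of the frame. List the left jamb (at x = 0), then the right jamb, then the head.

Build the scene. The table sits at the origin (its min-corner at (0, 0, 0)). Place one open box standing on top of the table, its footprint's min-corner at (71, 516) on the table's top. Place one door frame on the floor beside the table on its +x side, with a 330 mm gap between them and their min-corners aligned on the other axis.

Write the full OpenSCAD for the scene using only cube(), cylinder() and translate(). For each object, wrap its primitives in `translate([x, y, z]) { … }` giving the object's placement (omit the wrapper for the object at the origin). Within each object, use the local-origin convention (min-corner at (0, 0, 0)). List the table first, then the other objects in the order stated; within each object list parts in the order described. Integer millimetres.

translate([0, 0, 697]) cube([910, 930, 48]);
translate([60, 60, 0]) cylinder(h = 697, r = 32);
translate([850, 60, 0]) cylinder(h = 697, r = 32);
translate([60, 870, 0]) cylinder(h = 697, r = 32);
translate([850, 870, 0]) cylinder(h = 697, r = 32);
translate([71, 516, 745]) {
  cube([411, 241, 17]);
  translate([0, 0, 17]) cube([411, 17, 335]);
  translate([0, 224, 17]) cube([411, 17, 335]);
  translate([0, 17, 17]) cube([17, 207, 335]);
  translate([394, 17, 17]) cube([17, 207, 335]);
}
translate([1240, 0, 0]) {
  cube([54, 184, 2117]);
  translate([763, 0, 0]) cube([54, 184, 2117]);
  translate([0, 0, 2117]) cube([817, 184, 109]);
}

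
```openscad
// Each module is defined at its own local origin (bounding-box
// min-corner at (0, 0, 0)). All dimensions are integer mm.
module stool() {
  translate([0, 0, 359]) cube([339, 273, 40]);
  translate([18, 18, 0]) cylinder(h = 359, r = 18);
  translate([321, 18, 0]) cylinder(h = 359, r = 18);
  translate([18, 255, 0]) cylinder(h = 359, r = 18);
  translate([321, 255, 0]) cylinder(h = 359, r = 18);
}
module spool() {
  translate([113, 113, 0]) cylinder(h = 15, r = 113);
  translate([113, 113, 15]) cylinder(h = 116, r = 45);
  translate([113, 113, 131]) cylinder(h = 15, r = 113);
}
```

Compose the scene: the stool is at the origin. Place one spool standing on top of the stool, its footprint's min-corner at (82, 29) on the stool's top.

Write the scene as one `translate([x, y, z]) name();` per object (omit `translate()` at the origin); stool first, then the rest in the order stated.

stool();
translate([82, 29, 399]) spool();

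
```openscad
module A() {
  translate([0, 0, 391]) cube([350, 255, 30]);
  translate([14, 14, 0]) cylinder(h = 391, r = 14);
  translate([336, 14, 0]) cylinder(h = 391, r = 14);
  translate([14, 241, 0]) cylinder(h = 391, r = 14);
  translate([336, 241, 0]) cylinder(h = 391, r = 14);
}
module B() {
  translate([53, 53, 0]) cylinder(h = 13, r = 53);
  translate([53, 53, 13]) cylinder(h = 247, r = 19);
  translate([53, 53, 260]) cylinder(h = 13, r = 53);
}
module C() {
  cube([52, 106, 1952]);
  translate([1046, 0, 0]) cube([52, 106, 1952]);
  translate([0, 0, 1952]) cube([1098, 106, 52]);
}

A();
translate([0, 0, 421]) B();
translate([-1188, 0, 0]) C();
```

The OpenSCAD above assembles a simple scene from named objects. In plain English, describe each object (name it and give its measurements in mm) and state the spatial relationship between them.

A is a simple wooden stool: a rectangular seat 350 mm (x) by 255 mm (y), 30 mm thick, top face at z = 421 mm, on four round legs, each 28 mm in diameter. The legs rest on z = 0, each leg's axis is inset half a diameter from the nearest pair of seat edges (so the leg's bounding box is flush with the corner).

B is a spool: two coaxial disc flanges of radius 53 mm and thickness 13 mm, joined by a core cylinder of radius 19 mm and height 247 mm. The lower flange rests on z = 0 and the three cylinders share a vertical axis.

C is a rectangular door frame: two vertical jambs of 52×106 mm section, 1952 mm tall, with a clear opening 994 mm wide between their inner faces. A header 52 mm tall and 106 mm deep lies on top of the jambs and spans the full outside width.

The spool is on top of the stool. The door frame is on the floor beside the stool on its −x side.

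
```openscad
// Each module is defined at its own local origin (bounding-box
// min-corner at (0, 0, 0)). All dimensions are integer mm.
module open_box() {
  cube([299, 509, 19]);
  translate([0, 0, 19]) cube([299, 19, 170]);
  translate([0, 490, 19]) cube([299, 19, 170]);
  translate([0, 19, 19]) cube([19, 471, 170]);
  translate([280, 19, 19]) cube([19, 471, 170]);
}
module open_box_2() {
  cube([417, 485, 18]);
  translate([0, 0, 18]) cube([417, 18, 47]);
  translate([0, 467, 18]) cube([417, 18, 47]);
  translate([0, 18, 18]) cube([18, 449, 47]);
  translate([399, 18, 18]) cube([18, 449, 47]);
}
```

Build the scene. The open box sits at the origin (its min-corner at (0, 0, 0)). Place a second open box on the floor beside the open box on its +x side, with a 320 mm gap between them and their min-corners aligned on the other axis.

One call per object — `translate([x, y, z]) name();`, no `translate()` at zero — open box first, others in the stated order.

open_box();
translate([619, 0, 0]) open_box_2();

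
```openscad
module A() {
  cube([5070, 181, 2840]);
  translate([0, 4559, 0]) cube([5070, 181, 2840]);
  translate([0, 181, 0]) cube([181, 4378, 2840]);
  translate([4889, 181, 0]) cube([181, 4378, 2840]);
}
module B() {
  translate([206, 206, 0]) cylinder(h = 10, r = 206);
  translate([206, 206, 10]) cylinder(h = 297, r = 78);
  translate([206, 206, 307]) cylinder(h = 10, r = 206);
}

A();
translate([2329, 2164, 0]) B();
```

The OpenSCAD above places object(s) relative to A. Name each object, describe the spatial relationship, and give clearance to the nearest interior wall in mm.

Clearances: x = 2148, y = 1983; minimum 1983 mm.

A is a house frame. B is a spool. The spool sits inside the house frame, centred. The clearance to the nearest interior wall is 1983 mm.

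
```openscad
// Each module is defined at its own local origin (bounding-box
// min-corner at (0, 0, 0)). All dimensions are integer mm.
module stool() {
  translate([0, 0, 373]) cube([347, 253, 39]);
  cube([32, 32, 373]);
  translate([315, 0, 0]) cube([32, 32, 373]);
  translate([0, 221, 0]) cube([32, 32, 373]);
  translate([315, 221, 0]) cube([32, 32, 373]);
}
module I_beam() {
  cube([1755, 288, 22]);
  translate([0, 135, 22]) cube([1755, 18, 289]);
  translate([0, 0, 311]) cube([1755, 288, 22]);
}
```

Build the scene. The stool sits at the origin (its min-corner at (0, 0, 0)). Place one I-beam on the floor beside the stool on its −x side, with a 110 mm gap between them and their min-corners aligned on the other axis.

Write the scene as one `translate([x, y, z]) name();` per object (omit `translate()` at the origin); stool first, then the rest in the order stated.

stool();
translate([-1865, 0, 0]) I_beam();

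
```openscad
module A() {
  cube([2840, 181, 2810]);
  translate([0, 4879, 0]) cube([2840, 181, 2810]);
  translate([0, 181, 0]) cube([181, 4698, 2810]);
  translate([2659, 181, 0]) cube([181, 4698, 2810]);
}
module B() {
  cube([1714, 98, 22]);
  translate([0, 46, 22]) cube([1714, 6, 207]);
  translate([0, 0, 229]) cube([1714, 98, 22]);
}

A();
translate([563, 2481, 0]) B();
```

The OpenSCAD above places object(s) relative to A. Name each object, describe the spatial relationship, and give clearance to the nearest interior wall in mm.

Clearances: x = 382, y = 2300; minimum 382 mm.

A is a house frame. B is an I-beam. The I-beam sits inside the house frame, centred. The clearance to the nearest interior wall is 382 mm.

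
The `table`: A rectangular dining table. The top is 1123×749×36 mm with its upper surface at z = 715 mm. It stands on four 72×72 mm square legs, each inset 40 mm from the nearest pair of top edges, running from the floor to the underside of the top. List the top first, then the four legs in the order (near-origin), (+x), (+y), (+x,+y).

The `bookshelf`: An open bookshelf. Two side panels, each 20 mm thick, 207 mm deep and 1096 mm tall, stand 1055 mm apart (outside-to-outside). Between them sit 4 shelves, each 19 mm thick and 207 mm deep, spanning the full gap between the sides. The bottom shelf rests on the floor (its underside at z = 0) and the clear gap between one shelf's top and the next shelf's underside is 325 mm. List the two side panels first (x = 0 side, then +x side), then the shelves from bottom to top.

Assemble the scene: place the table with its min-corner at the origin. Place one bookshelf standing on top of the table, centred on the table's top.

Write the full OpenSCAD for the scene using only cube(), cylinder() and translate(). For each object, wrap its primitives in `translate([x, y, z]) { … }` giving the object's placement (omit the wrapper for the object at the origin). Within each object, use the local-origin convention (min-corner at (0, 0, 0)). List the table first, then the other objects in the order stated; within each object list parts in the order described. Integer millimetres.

translate([0, 0, 679]) cube([1123, 749, 36]);
translate([40, 40, 0]) cube([72, 72, 679]);
translate([1011, 40, 0]) cube([72, 72, 679]);
translate([40, 637, 0]) cube([72, 72, 679]);
translate([1011, 637, 0]) cube([72, 72, 679]);
translate([34, 271, 715]) {
  cube([20, 207, 1096]);
  translate([1035, 0, 0]) cube([20, 207, 1096]);
  translate([20, 0, 0]) cube([1015, 207, 19]);
  translate([20, 0, 344]) cube([1015, 207, 19]);
  translate([20, 0, 688]) cube([1015, 207, 19]);
  translate([20, 0, 1032]) cube([1015, 207, 19]);
}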